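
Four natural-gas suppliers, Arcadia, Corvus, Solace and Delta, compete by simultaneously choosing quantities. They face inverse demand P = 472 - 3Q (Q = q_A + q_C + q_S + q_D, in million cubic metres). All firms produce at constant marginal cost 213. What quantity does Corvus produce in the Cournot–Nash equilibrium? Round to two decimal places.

17.27

Each firm earns π_i = (472 - 3Q)q_i - 213q_i.
First-order condition (treating rivals' output as given): 259 - 6q_i - 3·Σ_{j≠i} q_j = 0.
With identical firms every q_j equals q_i, so Σ_{j≠i} q_j = 3q_i and 259 = 15q_i, giving q_i = 259/15.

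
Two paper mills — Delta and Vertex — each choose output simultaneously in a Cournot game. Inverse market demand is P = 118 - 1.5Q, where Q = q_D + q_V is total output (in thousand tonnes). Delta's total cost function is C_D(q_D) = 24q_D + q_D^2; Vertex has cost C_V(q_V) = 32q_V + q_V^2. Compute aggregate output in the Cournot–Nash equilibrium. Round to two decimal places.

27.69

Delta's profit: π_D = (118 - 1.5Q)q_D - (24q_D + q_D²). Setting ∂π_D/∂q_D = 0: 94 - 5q_D - (3/2)(q_V) = 0.
Vertex's first-order condition: 86 - 5q_V - (3/2)(q_D) = 0.
So q_D = (94 - (3/2)q_V)/5 and q_V = (86 - (3/2)q_D)/5.
Solving the pair: q_D = 1364/91, q_V = 1156/91.
Total output Q = 1364/91 + 1156/91 = 360/13.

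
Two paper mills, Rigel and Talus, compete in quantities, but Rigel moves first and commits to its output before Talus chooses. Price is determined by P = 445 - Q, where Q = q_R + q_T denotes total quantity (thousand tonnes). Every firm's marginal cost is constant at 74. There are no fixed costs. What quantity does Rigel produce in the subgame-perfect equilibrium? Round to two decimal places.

185.50

The follower Talus best-responds to any q_R: π_T = (445 - Q)q_T - 74q_T.
Follower FOC: 371 - q_R - 2q_T = 0, so q_T(q_R) = (371 - q_R)/2.
Rigel substitutes q_T(q_R) into its own profit: π_R = q_R(445 - q_R - (371 - q_R)/2) - 74q_R = (519/2 - (1/2)q_R)q_R - 74q_R.
The leader's first-order condition 371/2 - q_R = 0 yields q_R = 371/2.
Then q_T = (371 - 371/2)/2 = 371/4.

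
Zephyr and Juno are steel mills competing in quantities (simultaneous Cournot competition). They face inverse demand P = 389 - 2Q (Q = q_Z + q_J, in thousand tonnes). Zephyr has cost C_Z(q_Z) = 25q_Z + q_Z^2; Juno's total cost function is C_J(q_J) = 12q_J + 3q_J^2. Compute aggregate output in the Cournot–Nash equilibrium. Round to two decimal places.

Zephyr's profit: π_Z = (389 - 2Q)q_Z - (25q_Z + q_Z²). Setting ∂π_Z/∂q_Z = 0: 364 - 6q_Z - 2(q_J) = 0.
Juno's profit: π_J = (389 - 2Q)q_J - (12q_J + 3q_J²). Setting ∂π_J/∂q_J = 0: 377 - 10q_J - 2(q_Z) = 0.
Best responses: q_Z = (364 - 2q_J)/6, q_J = (377 - 2q_Z)/10.
Substituting one into the other gives q_Z = 1443/28 and q_J = 767/28.
Total output Q = 1443/28 + 767/28 = 1105/14.

78.93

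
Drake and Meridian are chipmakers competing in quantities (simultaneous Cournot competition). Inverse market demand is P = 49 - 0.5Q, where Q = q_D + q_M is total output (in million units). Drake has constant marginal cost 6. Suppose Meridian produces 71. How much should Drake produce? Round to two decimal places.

With the rival's output fixed at 71, Drake's profit is π_D = (49 - (1/2)·71 - (1/2)q_D)q_D - (6q_D) = (27/2 - (1/2)q_D)q_D - (6q_D).
∂π_D/∂q_D = 15/2 - q_D = 0, so q_D = 15/2.

7.50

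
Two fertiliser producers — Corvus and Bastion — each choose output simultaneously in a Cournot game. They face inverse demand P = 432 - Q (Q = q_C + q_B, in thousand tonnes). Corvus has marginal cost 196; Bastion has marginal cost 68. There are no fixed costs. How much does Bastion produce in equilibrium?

Corvus's profit: π_C = (432 - Q)q_C - (196q_C). Setting ∂π_C/∂q_C = 0: 236 - 2q_C - (q_B) = 0.
Bastion's first-order condition: 364 - 2q_B - (q_C) = 0.
So q_C = (236 - q_B)/2 and q_B = (364 - q_C)/2.
Solving the pair: q_C = 36, q_B = 164.

164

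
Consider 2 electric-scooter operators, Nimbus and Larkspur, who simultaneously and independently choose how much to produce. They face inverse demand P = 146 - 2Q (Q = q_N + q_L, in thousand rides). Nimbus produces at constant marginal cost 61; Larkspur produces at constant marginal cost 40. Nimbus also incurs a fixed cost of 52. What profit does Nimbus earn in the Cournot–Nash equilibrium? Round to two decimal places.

Nimbus's profit: π_N = (146 - 2Q)q_N - (61q_N). Setting ∂π_N/∂q_N = 0: 85 - 4q_N - 2(q_L) = 0.
Larkspur's first-order condition: 106 - 4q_L - 2(q_N) = 0.
Best responses: q_N = (85 - 2q_L)/4, q_L = (106 - 2q_N)/4.
Solving the pair: q_N = 32/3, q_L = 127/6.
Price P = 146 - 2·(191/6) = 247/3.
Nimbus's profit: (247/3 - 61)·(32/3) - 52 = 1580/9.

175.56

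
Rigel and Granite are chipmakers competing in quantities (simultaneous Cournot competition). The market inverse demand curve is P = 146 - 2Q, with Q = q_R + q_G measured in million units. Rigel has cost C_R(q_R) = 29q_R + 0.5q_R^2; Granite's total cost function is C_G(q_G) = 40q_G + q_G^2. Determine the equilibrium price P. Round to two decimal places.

85.54

Rigel's profit: π_R = (146 - 2Q)q_R - (29q_R + (1/2)q_R²). Setting ∂π_R/∂q_R = 0: 117 - 5q_R - 2(q_G) = 0.
Granite's first-order condition: 106 - 6q_G - 2(q_R) = 0.
So q_R = (117 - 2q_G)/5 and q_G = (106 - 2q_R)/6.
Solving the pair: q_R = 245/13, q_G = 148/13.
Total output Q = 393/13, so price P = 146 - 2·(393/13) = 1112/13.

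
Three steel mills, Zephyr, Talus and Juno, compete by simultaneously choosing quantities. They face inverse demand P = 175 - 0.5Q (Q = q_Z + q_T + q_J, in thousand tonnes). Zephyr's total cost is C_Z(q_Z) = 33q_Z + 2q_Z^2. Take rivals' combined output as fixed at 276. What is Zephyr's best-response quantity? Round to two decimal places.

With rivals' combined output fixed at 276, Zephyr's profit is π_Z = (175 - (1/2)·276 - (1/2)q_Z)q_Z - (33q_Z + 2q_Z²) = (37 - (1/2)q_Z)q_Z - (33q_Z + 2q_Z²).
∂π_Z/∂q_Z = 4 - 5q_Z = 0, so q_Z = 4/5.

0.80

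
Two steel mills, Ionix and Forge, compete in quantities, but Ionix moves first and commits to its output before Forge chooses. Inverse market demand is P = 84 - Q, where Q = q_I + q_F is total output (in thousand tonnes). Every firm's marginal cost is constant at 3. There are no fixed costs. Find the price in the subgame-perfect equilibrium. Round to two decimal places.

23.25

The follower Forge best-responds to any q_I: π_F = (84 - Q)q_F - 3q_F.
∂π_F/∂q_F = 81 - q_I - 2q_F = 0 gives the reaction function q_F = (81 - q_I)/2.
Ionix substitutes q_F(q_I) into its own profit: π_I = q_I(84 - q_I - (81 - q_I)/2) - 3q_I = (87/2 - (1/2)q_I)q_I - 3q_I.
Leader FOC: 81/2 - q_I = 0, so q_I = 81/2.
Then q_F = (81 - 81/2)/2 = 81/4.
Total output Q = 243/4, so price P = 84 - 243/4 = 93/4.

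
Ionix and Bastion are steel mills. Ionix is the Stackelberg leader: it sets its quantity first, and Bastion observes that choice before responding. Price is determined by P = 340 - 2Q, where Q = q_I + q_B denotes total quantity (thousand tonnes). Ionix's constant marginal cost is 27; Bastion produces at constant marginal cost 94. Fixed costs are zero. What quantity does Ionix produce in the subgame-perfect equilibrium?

Solve by backward induction. Given q_I, the follower Bastion maximises π_B = (340 - 2q_I - 2q_B)q_B - 94q_B.
∂π_B/∂q_B = 246 - 2q_I - 4q_B = 0 gives the reaction function q_B = (246 - 2q_I)/4.
Ionix substitutes q_B(q_I) into its own profit: π_I = q_I(340 - 2q_I - (246 - 2q_I)/2) - 27q_I = (217 - q_I)q_I - 27q_I.
The leader's first-order condition 190 - 2q_I = 0 yields q_I = 95.
Then q_B = (246 - 2·95)/4 = 14.

95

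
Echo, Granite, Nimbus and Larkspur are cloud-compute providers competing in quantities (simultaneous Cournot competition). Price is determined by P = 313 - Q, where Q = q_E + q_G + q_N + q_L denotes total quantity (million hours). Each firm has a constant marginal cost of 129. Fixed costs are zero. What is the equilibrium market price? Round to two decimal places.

165.80

A representative firm's profit is π_i = q_i(313 - Q) - 129q_i.
First-order condition (treating rivals' output as given): 184 - 2q_i - Σ_{j≠i} q_j = 0.
With identical firms every q_j equals q_i, so Σ_{j≠i} q_j = 3q_i and 184 = 5q_i, giving q_i = 184/5.
Total output Q = 736/5, so price P = 313 - 736/5 = 829/5.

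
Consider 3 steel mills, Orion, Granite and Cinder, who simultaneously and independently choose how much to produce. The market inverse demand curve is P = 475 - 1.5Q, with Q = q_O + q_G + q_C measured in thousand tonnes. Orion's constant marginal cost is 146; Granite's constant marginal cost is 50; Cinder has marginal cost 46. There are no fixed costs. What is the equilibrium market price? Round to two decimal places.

179.25

Orion's profit: π_O = (475 - 1.5Q)q_O - (146q_O). Setting ∂π_O/∂q_O = 0: 329 - 3q_O - (3/2)(q_G + q_C) = 0.
Granite's profit: π_G = (475 - 1.5Q)q_G - (50q_G). Setting ∂π_G/∂q_G = 0: 425 - 3q_G - (3/2)(q_O + q_C) = 0.
Cinder's profit: π_C = (475 - 1.5Q)q_C - (46q_C). Setting ∂π_C/∂q_C = 0: 429 - 3q_C - (3/2)(q_O + q_G) = 0.
Adding the 3 first-order conditions: 1183 − 6Q = 0, so Q = 1183/6.
Back-substituting: q_O = (329 − 1183/4)/(3/2) = 133/6, q_G = (425 − 1183/4)/(3/2) = 517/6, q_C = (429 − 1183/4)/(3/2) = 533/6.
Total output Q = 1183/6, so price P = 475 - (3/2)·(1183/6) = 717/4.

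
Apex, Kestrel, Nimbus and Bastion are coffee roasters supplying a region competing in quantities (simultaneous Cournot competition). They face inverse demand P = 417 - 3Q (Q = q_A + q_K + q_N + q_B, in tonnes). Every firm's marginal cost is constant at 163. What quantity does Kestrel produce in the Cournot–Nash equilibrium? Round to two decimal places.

A representative firm's profit is π_i = q_i(417 - 3Q) - 163q_i.
Setting ∂π_i/∂q_i = 0 with rivals' quantities fixed: 254 - 6q_i - 3·Σ_{j≠i} q_j = 0.
With identical firms every q_j equals q_i, so Σ_{j≠i} q_j = 3q_i and 254 = 15q_i, giving q_i = 254/15.

16.93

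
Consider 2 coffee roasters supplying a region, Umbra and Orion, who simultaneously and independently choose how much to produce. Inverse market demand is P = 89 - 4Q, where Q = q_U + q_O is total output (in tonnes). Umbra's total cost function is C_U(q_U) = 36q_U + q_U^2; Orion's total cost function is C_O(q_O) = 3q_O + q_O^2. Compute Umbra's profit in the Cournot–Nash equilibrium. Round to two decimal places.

24.52

Umbra's profit: π_U = (89 - 4Q)q_U - (36q_U + q_U²). Setting ∂π_U/∂q_U = 0: 53 - 10q_U - 4(q_O) = 0.
Orion's first-order condition: 86 - 10q_O - 4(q_U) = 0.
Rearranging gives the reaction functions q_U = (53 - 4q_O)/10 and q_O = (86 - 4q_U)/10.
Substituting one into the other gives q_U = 31/14 and q_O = 54/7.
Price P = 89 - 4·(139/14) = 345/7.
Umbra's profit: (345/7)·(31/14) - 36·(31/14) - (31/14)² = 24.5153.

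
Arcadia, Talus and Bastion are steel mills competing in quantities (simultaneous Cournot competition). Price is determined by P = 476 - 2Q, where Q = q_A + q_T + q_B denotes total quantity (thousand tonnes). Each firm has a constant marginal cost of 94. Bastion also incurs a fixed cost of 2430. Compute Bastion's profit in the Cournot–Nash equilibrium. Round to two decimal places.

A representative firm's profit is π_i = q_i(476 - 2Q) - 94q_i.
First-order condition (treating rivals' output as given): 382 - 4q_i - 2·Σ_{j≠i} q_j = 0.
By symmetry each firm produces the same amount; substituting Σ_{j≠i} q_j = 2q_i yields q_i = 382/8 = 191/4.
Price P = 476 - 2·(573/4) = 379/2.
Bastion's profit: (379/2 - 94)·(191/4) - 2430 = 2130.1250.

2130.13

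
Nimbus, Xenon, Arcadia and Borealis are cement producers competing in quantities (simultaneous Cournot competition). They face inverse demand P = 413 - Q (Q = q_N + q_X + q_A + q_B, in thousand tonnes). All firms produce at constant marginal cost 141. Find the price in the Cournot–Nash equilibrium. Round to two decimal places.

Each firm earns π_i = (413 - Q)q_i - 141q_i.
Setting ∂π_i/∂q_i = 0 with rivals' quantities fixed: 272 - 2q_i - Σ_{j≠i} q_j = 0.
With identical firms every q_j equals q_i, so Σ_{j≠i} q_j = 3q_i and 272 = 5q_i, giving q_i = 272/5.
Total output Q = 1088/5, so price P = 413 - 1088/5 = 977/5.

195.40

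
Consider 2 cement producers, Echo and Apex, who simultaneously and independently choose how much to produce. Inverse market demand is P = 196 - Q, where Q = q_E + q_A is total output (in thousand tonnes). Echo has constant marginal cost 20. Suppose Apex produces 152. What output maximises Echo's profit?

12

With the rival's output fixed at 152, Echo's profit is π_E = (196 - 152 - q_E)q_E - (20q_E) = (44 - q_E)q_E - (20q_E).
∂π_E/∂q_E = 24 - 2q_E = 0, so q_E = 12.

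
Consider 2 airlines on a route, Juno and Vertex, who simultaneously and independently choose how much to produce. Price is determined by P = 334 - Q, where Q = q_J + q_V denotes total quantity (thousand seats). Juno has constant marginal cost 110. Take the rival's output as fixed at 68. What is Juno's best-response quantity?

With the rival's output fixed at 68, Juno's profit is π_J = (334 - 68 - q_J)q_J - (110q_J) = (266 - q_J)q_J - (110q_J).
∂π_J/∂q_J = 156 - 2q_J = 0, so q_J = 78.

78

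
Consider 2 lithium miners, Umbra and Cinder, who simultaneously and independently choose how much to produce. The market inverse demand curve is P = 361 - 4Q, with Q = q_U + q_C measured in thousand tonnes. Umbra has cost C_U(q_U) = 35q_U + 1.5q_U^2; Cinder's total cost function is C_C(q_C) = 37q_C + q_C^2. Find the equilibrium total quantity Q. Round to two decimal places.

44.94

Umbra's profit: π_U = (361 - 4Q)q_U - (35q_U + (3/2)q_U²). Setting ∂π_U/∂q_U = 0: 326 - 11q_U - 4(q_C) = 0.
Cinder's first-order condition: 324 - 10q_C - 4(q_U) = 0.
Rearranging gives the reaction functions q_U = (326 - 4q_C)/11 and q_C = (324 - 4q_U)/10.
Solving the pair: q_U = 982/47, q_C = 1130/47.
Total output Q = 982/47 + 1130/47 = 44.9362.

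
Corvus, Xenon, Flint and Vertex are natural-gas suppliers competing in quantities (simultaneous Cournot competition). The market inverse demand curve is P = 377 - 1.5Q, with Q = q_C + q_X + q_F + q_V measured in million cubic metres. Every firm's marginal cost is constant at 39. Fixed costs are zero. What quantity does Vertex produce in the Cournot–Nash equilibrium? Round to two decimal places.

Each firm earns π_i = (377 - 1.5Q)q_i - 39q_i.
First-order condition (treating rivals' output as given): 338 - 3q_i - (3/2)·Σ_{j≠i} q_j = 0.
By symmetry each firm produces the same amount; substituting Σ_{j≠i} q_j = 3q_i yields q_i = 338/(15/2) = 676/15.

45.07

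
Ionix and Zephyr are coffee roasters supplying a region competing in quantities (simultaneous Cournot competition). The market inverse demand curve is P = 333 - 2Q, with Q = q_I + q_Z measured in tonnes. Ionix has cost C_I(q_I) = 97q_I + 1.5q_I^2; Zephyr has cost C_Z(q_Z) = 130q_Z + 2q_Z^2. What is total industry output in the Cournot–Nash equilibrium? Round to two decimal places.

Ionix's profit: π_I = (333 - 2Q)q_I - (97q_I + (3/2)q_I²). Setting ∂π_I/∂q_I = 0: 236 - 7q_I - 2(q_Z) = 0.
Zephyr's first-order condition: 203 - 8q_Z - 2(q_I) = 0.
So q_I = (236 - 2q_Z)/7 and q_Z = (203 - 2q_I)/8.
Solving the pair: q_I = 57/2, q_Z = 73/4.
Total output Q = 57/2 + 73/4 = 187/4.

46.75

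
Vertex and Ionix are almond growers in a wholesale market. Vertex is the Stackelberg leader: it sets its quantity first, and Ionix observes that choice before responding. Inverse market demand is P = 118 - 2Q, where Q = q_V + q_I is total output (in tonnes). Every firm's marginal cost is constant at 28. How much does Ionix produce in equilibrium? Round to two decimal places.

Solve by backward induction. Given q_V, the follower Ionix maximises π_I = (118 - 2q_V - 2q_I)q_I - 28q_I.
Follower FOC: 90 - 2q_V - 4q_I = 0, so q_I(q_V) = (90 - 2q_V)/4.
Vertex substitutes q_I(q_V) into its own profit: π_V = q_V(118 - 2q_V - (90 - 2q_V)/2) - 28q_V = (73 - q_V)q_V - 28q_V.
Leader FOC: 45 - 2q_V = 0, so q_V = 45/2.
Then q_I = (90 - 2·(45/2))/4 = 45/4.

11.25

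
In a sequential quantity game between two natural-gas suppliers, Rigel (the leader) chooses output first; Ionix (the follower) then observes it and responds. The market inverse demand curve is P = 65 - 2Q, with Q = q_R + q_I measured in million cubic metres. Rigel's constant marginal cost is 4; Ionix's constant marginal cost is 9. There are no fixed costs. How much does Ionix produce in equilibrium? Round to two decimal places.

5.75

The follower Ionix best-responds to any q_R: π_I = (65 - 2Q)q_I - 9q_I.
Setting the follower's marginal profit to zero, 56 - 2q_R - 4q_I = 0, i.e. q_I = (56 - 2q_R)/4.
Rigel substitutes q_I(q_R) into its own profit: π_R = q_R(65 - 2q_R - (56 - 2q_R)/2) - 4q_R = (37 - q_R)q_R - 4q_R.
Maximising: ∂π_R/∂q_R = 33 - 2q_R = 0, giving q_R = 33/2.
Then q_I = (56 - 2·(33/2))/4 = 23/4.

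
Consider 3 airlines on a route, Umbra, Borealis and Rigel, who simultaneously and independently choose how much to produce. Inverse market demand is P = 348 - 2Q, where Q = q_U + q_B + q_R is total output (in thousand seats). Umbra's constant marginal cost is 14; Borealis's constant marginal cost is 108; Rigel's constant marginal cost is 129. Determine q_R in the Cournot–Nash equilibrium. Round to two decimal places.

10.38

Umbra's profit: π_U = (348 - 2Q)q_U - (14q_U). Setting ∂π_U/∂q_U = 0: 334 - 4q_U - 2(q_B + q_R) = 0.
Borealis's profit: π_B = (348 - 2Q)q_B - (108q_B). Setting ∂π_B/∂q_B = 0: 240 - 4q_B - 2(q_U + q_R) = 0.
Rigel's first-order condition: 219 - 4q_R - 2(q_U + q_B) = 0.
Summing all 3 equations gives 793 − 8Q = 0, hence Q = 793/8.
Back-substituting: q_U = (334 − 793/4)/2 = 543/8, q_B = (240 − 793/4)/2 = 167/8, q_R = (219 − 793/4)/2 = 83/8.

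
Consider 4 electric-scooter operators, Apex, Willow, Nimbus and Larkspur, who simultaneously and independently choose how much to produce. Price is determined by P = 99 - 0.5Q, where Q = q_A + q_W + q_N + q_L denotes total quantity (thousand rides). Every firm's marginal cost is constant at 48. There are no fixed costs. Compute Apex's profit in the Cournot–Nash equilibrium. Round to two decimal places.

208.08

Each firm earns π_i = (99 - 0.5Q)q_i - 48q_i.
Setting ∂π_i/∂q_i = 0 with rivals' quantities fixed: 51 - q_i - (1/2)·Σ_{j≠i} q_j = 0.
With identical firms every q_j equals q_i, so Σ_{j≠i} q_j = 3q_i and 51 = (5/2)q_i, giving q_i = 102/5.
Price P = 99 - (1/2)·(408/5) = 291/5.
Apex's profit: (291/5 - 48)·(102/5) = 208.0800.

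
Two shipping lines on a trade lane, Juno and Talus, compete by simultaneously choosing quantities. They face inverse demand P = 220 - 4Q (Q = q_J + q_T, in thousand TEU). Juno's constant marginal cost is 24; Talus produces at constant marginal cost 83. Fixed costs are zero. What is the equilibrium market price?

109

Juno's profit: π_J = (220 - 4Q)q_J - (24q_J). Setting ∂π_J/∂q_J = 0: 196 - 8q_J - 4(q_T) = 0.
Talus's profit: π_T = (220 - 4Q)q_T - (83q_T). Setting ∂π_T/∂q_T = 0: 137 - 8q_T - 4(q_J) = 0.
Best responses: q_J = (196 - 4q_T)/8, q_T = (137 - 4q_J)/8.
Substituting one into the other gives q_J = 85/4 and q_T = 13/2.
Total output Q = 111/4, so price P = 220 - 4·(111/4) = 109.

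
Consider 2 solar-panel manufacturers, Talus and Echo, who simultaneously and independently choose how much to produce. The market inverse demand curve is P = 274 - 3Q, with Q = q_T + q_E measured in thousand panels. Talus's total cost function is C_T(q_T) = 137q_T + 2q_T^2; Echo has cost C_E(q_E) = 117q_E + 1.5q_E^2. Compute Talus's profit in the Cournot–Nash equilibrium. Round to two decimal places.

Talus's profit: π_T = (274 - 3Q)q_T - (137q_T + 2q_T²). Setting ∂π_T/∂q_T = 0: 137 - 10q_T - 3(q_E) = 0.
Echo's first-order condition: 157 - 9q_E - 3(q_T) = 0.
Rearranging gives the reaction functions q_T = (137 - 3q_E)/10 and q_E = (157 - 3q_T)/9.
Substituting one into the other gives q_T = 254/27 and q_E = 1159/81.
Price P = 274 - 3·(1921/81) = 202.8519.
Talus's profit: 202.8519·(254/27) - 137·(254/27) - 2(254/27)² = 442.4966.

442.50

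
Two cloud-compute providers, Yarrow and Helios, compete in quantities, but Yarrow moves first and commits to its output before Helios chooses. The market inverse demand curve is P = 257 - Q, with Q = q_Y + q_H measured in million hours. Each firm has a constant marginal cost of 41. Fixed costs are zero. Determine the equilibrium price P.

The follower Helios best-responds to any q_Y: π_H = (257 - Q)q_H - 41q_H.
∂π_H/∂q_H = 216 - q_Y - 2q_H = 0 gives the reaction function q_H = (216 - q_Y)/2.
The leader anticipates this reaction. Substituting into P = 257 - Q gives P = 149 - (1/2)q_Y, so π_Y = (149 - (1/2)q_Y)q_Y - 41q_Y.
The leader's first-order condition 108 - q_Y = 0 yields q_Y = 108.
Then q_H = (216 - 108)/2 = 54.
Total output Q = 162, so price P = 257 - 162 = 95.

95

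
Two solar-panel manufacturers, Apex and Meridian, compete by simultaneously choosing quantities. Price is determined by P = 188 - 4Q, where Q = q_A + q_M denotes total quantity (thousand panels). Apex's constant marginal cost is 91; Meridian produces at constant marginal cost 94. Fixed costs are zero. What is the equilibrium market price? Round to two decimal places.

124.33

Apex's profit: π_A = (188 - 4Q)q_A - (91q_A). Setting ∂π_A/∂q_A = 0: 97 - 8q_A - 4(q_M) = 0.
Meridian's first-order condition: 94 - 8q_M - 4(q_A) = 0.
Best responses: q_A = (97 - 4q_M)/8, q_M = (94 - 4q_A)/8.
Substituting one into the other gives q_A = 25/3 and q_M = 91/12.
Total output Q = 191/12, so price P = 188 - 4·(191/12) = 373/3.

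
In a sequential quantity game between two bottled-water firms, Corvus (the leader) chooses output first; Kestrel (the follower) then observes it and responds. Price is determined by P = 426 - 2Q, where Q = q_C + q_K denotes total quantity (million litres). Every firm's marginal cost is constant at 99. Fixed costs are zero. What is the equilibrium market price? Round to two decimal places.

180.75

Solve by backward induction. Given q_C, the follower Kestrel maximises π_K = (426 - 2q_C - 2q_K)q_K - 99q_K.
∂π_K/∂q_K = 327 - 2q_C - 4q_K = 0 gives the reaction function q_K = (327 - 2q_C)/4.
Corvus substitutes q_K(q_C) into its own profit: π_C = q_C(426 - 2q_C - (327 - 2q_C)/2) - 99q_C = (525/2 - q_C)q_C - 99q_C.
The leader's first-order condition 327/2 - 2q_C = 0 yields q_C = 327/4.
Then q_K = (327 - 2·(327/4))/4 = 327/8.
Total output Q = 981/8, so price P = 426 - 2·(981/8) = 723/4.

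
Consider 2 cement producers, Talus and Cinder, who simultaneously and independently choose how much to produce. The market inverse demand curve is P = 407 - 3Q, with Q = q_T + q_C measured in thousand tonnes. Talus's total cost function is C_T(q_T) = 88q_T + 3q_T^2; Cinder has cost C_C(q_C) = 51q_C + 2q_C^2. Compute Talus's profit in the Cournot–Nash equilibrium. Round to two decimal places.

Talus's profit: π_T = (407 - 3Q)q_T - (88q_T + 3q_T²). Setting ∂π_T/∂q_T = 0: 319 - 12q_T - 3(q_C) = 0.
Cinder's first-order condition: 356 - 10q_C - 3(q_T) = 0.
Rearranging gives the reaction functions q_T = (319 - 3q_C)/12 and q_C = (356 - 3q_T)/10.
Substituting one into the other gives q_T = 19.1171 and q_C = 1105/37.
Price P = 407 - 3·48.9820 = 260.0541.
Talus's profit: 260.0541·19.1171 - 88·19.1171 - 3·19.1171² = 2192.7850.

2192.79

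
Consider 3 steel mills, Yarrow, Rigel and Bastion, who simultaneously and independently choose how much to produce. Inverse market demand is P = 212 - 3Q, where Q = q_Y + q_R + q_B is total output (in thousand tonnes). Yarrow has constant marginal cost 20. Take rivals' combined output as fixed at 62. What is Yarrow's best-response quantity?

With rivals' combined output fixed at 62, Yarrow's profit is π_Y = (212 - 3·62 - 3q_Y)q_Y - (20q_Y) = (26 - 3q_Y)q_Y - (20q_Y).
∂π_Y/∂q_Y = 6 - 6q_Y = 0, so q_Y = 1.

1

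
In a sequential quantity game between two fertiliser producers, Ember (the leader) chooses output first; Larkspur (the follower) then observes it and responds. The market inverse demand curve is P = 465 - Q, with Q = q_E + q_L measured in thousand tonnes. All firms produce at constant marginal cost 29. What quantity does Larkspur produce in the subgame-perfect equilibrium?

The follower Larkspur best-responds to any q_E: π_L = (465 - Q)q_L - 29q_L.
Follower FOC: 436 - q_E - 2q_L = 0, so q_L(q_E) = (436 - q_E)/2.
Ember substitutes q_L(q_E) into its own profit: π_E = q_E(465 - q_E - (436 - q_E)/2) - 29q_E = (247 - (1/2)q_E)q_E - 29q_E.
The leader's first-order condition 218 - q_E = 0 yields q_E = 218.
Then q_L = (436 - 218)/2 = 109.

109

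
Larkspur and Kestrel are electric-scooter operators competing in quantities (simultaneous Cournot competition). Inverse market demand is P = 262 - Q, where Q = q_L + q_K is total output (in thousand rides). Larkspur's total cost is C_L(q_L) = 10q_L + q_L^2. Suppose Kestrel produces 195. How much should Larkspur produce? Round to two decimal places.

With the rival's output fixed at 195, Larkspur's profit is π_L = (262 - 195 - q_L)q_L - (10q_L + q_L²) = (67 - q_L)q_L - (10q_L + q_L²).
∂π_L/∂q_L = 57 - 4q_L = 0, so q_L = 57/4.

14.25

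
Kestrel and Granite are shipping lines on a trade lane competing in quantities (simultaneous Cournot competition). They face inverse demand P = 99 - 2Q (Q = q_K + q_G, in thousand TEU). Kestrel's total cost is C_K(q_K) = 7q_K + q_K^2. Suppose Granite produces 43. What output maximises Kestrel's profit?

1

With the rival's output fixed at 43, Kestrel's profit is π_K = (99 - 2·43 - 2q_K)q_K - (7q_K + q_K²) = (13 - 2q_K)q_K - (7q_K + q_K²).
∂π_K/∂q_K = 6 - 6q_K = 0, so q_K = 1.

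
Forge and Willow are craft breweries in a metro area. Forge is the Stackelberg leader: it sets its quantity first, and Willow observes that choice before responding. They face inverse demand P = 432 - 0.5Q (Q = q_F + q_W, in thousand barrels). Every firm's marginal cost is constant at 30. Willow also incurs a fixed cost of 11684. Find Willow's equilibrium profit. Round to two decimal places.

8516.50

The follower Willow best-responds to any q_F: π_W = (432 - 0.5Q)q_W - 30q_W.
Setting the follower's marginal profit to zero, 402 - (1/2)q_F - q_W = 0, i.e. q_W = (402 - (1/2)q_F).
Forge substitutes q_W(q_F) into its own profit: π_F = q_F(432 - (1/2)q_F - (402 - (1/2)q_F)/2) - 30q_F = (231 - (1/4)q_F)q_F - 30q_F.
The leader's first-order condition 201 - (1/2)q_F = 0 yields q_F = 402.
Then q_W = (402 - (1/2)·402) = 201.
Price P = 432 - (1/2)·603 = 261/2.
Willow's profit: (261/2 - 30)·201 - 11684 = 8516.5000.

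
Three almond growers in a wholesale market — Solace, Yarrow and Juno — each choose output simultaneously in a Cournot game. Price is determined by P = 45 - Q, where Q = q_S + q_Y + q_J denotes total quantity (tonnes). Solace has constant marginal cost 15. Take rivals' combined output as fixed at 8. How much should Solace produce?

With rivals' combined output fixed at 8, Solace's profit is π_S = (45 - 8 - q_S)q_S - (15q_S) = (37 - q_S)q_S - (15q_S).
∂π_S/∂q_S = 22 - 2q_S = 0, so q_S = 11.

11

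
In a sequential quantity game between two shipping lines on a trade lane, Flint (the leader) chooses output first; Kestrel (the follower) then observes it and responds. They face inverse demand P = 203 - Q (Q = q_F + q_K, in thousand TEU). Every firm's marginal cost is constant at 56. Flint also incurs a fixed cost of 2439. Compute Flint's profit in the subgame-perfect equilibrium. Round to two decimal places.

The follower Kestrel best-responds to any q_F: π_K = (203 - Q)q_K - 56q_K.
∂π_K/∂q_K = 147 - q_F - 2q_K = 0 gives the reaction function q_K = (147 - q_F)/2.
The leader anticipates this reaction. Substituting into P = 203 - Q gives P = 259/2 - (1/2)q_F, so π_F = (259/2 - (1/2)q_F)q_F - 56q_F.
The leader's first-order condition 147/2 - q_F = 0 yields q_F = 147/2.
Then q_K = (147 - 147/2)/2 = 147/4.
Price P = 203 - 441/4 = 371/4.
Flint's profit: (371/4 - 56)·(147/2) - 2439 = 262.1250.

262.13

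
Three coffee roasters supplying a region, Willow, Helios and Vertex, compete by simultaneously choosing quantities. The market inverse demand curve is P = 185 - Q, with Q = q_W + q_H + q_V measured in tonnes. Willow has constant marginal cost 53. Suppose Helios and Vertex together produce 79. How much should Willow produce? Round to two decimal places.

With rivals' combined output fixed at 79, Willow's profit is π_W = (185 - 79 - q_W)q_W - (53q_W) = (106 - q_W)q_W - (53q_W).
∂π_W/∂q_W = 53 - 2q_W = 0, so q_W = 53/2.

26.50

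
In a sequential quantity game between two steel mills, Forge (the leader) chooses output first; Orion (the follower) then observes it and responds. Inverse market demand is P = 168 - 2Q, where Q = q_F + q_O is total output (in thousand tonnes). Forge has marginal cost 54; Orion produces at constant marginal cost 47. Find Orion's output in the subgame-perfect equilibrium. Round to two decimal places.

16.88

Solve by backward induction. Given q_F, the follower Orion maximises π_O = (168 - 2q_F - 2q_O)q_O - 47q_O.
∂π_O/∂q_O = 121 - 2q_F - 4q_O = 0 gives the reaction function q_O = (121 - 2q_F)/4.
The leader anticipates this reaction. Substituting into P = 168 - 2Q gives P = 215/2 - q_F, so π_F = (215/2 - q_F)q_F - 54q_F.
The leader's first-order condition 107/2 - 2q_F = 0 yields q_F = 107/4.
Then q_O = (121 - 2·(107/4))/4 = 135/8.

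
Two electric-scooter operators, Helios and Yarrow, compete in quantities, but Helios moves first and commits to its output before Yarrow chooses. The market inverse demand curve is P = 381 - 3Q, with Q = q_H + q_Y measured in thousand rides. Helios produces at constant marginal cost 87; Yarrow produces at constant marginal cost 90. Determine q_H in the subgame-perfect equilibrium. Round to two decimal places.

Solve by backward induction. Given q_H, the follower Yarrow maximises π_Y = (381 - 3q_H - 3q_Y)q_Y - 90q_Y.
Setting the follower's marginal profit to zero, 291 - 3q_H - 6q_Y = 0, i.e. q_Y = (291 - 3q_H)/6.
Helios substitutes q_Y(q_H) into its own profit: π_H = q_H(381 - 3q_H - (291 - 3q_H)/2) - 87q_H = (471/2 - (3/2)q_H)q_H - 87q_H.
Leader FOC: 297/2 - 3q_H = 0, so q_H = 99/2.
Then q_Y = (291 - 3·(99/2))/6 = 95/4.

49.50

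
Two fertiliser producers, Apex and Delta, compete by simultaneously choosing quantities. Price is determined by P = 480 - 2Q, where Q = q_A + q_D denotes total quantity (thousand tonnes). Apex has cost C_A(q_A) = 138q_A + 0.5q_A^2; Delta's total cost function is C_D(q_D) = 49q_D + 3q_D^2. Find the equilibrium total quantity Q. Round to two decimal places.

Apex's profit: π_A = (480 - 2Q)q_A - (138q_A + (1/2)q_A²). Setting ∂π_A/∂q_A = 0: 342 - 5q_A - 2(q_D) = 0.
Delta's first-order condition: 431 - 10q_D - 2(q_A) = 0.
Rearranging gives the reaction functions q_A = (342 - 2q_D)/5 and q_D = (431 - 2q_A)/10.
Solving the pair: q_A = 1279/23, q_D = 1471/46.
Total output Q = 1279/23 + 1471/46 = 87.5870.

87.59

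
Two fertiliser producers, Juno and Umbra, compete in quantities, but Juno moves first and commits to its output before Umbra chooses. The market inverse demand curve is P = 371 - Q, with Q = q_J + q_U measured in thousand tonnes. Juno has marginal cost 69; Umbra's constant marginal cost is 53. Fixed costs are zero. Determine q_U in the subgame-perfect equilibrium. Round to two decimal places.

87.50

Solve by backward induction. Given q_J, the follower Umbra maximises π_U = (371 - q_J - q_U)q_U - 53q_U.
∂π_U/∂q_U = 318 - q_J - 2q_U = 0 gives the reaction function q_U = (318 - q_J)/2.
Juno substitutes q_U(q_J) into its own profit: π_J = q_J(371 - q_J - (318 - q_J)/2) - 69q_J = (212 - (1/2)q_J)q_J - 69q_J.
Leader FOC: 143 - q_J = 0, so q_J = 143.
Then q_U = (318 - 143)/2 = 175/2.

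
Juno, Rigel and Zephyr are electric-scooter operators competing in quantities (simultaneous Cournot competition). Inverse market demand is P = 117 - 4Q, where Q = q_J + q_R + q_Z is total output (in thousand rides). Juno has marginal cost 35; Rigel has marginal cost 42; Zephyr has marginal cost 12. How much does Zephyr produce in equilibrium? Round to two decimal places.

Juno's profit: π_J = (117 - 4Q)q_J - (35q_J). Setting ∂π_J/∂q_J = 0: 82 - 8q_J - 4(q_R + q_Z) = 0.
Rigel's first-order condition: 75 - 8q_R - 4(q_J + q_Z) = 0.
Zephyr's first-order condition: 105 - 8q_Z - 4(q_J + q_R) = 0.
Adding the 3 first-order conditions: 262 − 16Q = 0, so Q = 131/8.
Back-substituting: q_J = (82 − 131/2)/4 = 33/8, q_R = (75 − 131/2)/4 = 19/8, q_Z = (105 − 131/2)/4 = 79/8.

9.88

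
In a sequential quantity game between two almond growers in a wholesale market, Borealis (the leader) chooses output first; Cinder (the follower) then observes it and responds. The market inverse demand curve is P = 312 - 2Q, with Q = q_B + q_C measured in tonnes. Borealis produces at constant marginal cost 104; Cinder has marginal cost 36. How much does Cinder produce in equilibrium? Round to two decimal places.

51.50

Solve by backward induction. Given q_B, the follower Cinder maximises π_C = (312 - 2q_B - 2q_C)q_C - 36q_C.
∂π_C/∂q_C = 276 - 2q_B - 4q_C = 0 gives the reaction function q_C = (276 - 2q_B)/4.
The leader anticipates this reaction. Substituting into P = 312 - 2Q gives P = 174 - q_B, so π_B = (174 - q_B)q_B - 104q_B.
Maximising: ∂π_B/∂q_B = 70 - 2q_B = 0, giving q_B = 35.
Then q_C = (276 - 2·35)/4 = 103/2.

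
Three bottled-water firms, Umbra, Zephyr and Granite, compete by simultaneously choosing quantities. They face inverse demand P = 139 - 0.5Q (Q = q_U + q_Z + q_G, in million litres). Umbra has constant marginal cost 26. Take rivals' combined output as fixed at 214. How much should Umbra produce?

6

With rivals' combined output fixed at 214, Umbra's profit is π_U = (139 - (1/2)·214 - (1/2)q_U)q_U - (26q_U) = (32 - (1/2)q_U)q_U - (26q_U).
∂π_U/∂q_U = 6 - q_U = 0, so q_U = 6.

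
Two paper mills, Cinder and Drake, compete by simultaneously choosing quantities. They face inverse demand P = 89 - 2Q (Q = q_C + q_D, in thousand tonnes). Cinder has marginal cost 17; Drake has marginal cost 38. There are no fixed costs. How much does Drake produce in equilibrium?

Cinder's profit: π_C = (89 - 2Q)q_C - (17q_C). Setting ∂π_C/∂q_C = 0: 72 - 4q_C - 2(q_D) = 0.
Drake's first-order condition: 51 - 4q_D - 2(q_C) = 0.
Rearranging gives the reaction functions q_C = (72 - 2q_D)/4 and q_D = (51 - 2q_C)/4.
Solving the pair: q_C = 31/2, q_D = 5.

5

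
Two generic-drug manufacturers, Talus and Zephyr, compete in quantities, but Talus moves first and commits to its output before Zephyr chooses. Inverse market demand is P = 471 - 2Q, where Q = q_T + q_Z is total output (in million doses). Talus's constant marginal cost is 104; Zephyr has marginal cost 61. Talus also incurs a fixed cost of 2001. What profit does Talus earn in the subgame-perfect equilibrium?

Solve by backward induction. Given q_T, the follower Zephyr maximises π_Z = (471 - 2q_T - 2q_Z)q_Z - 61q_Z.
∂π_Z/∂q_Z = 410 - 2q_T - 4q_Z = 0 gives the reaction function q_Z = (410 - 2q_T)/4.
Talus substitutes q_Z(q_T) into its own profit: π_T = q_T(471 - 2q_T - (410 - 2q_T)/2) - 104q_T = (266 - q_T)q_T - 104q_T.
The leader's first-order condition 162 - 2q_T = 0 yields q_T = 81.
Then q_Z = (410 - 2·81)/4 = 62.
Price P = 471 - 2·143 = 185.
Talus's profit: (185 - 104)·81 - 2001 = 4560.

4560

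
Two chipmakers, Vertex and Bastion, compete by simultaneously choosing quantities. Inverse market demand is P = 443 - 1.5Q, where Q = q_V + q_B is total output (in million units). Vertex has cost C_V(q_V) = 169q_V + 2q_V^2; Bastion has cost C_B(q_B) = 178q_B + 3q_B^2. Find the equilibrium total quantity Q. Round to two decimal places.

Vertex's profit: π_V = (443 - 1.5Q)q_V - (169q_V + 2q_V²). Setting ∂π_V/∂q_V = 0: 274 - 7q_V - (3/2)(q_B) = 0.
Bastion's profit: π_B = (443 - 1.5Q)q_B - (178q_B + 3q_B²). Setting ∂π_B/∂q_B = 0: 265 - 9q_B - (3/2)(q_V) = 0.
So q_V = (274 - (3/2)q_B)/7 and q_B = (265 - (3/2)q_V)/9.
Substituting one into the other gives q_V = 34.0494 and q_B = 23.7695.
Total output Q = 34.0494 + 23.7695 = 57.8189.

57.82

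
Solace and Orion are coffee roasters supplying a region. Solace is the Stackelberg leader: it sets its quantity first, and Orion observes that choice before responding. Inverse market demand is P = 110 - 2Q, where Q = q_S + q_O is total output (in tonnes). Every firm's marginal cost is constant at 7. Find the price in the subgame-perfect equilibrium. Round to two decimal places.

The follower Orion best-responds to any q_S: π_O = (110 - 2Q)q_O - 7q_O.
Setting the follower's marginal profit to zero, 103 - 2q_S - 4q_O = 0, i.e. q_O = (103 - 2q_S)/4.
Solace substitutes q_O(q_S) into its own profit: π_S = q_S(110 - 2q_S - (103 - 2q_S)/2) - 7q_S = (117/2 - q_S)q_S - 7q_S.
The leader's first-order condition 103/2 - 2q_S = 0 yields q_S = 103/4.
Then q_O = (103 - 2·(103/4))/4 = 103/8.
Total output Q = 309/8, so price P = 110 - 2·(309/8) = 131/4.

32.75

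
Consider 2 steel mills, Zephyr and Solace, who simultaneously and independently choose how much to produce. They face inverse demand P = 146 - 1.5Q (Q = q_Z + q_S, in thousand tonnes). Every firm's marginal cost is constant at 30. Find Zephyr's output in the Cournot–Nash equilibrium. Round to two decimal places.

A representative firm's profit is π_i = q_i(146 - 1.5Q) - 30q_i.
First-order condition (treating rivals' output as given): 116 - 3q_i - (3/2)q_j = 0.
By symmetry each firm produces the same amount; substituting q_j = q_i yields q_i = 116/(9/2) = 232/9.

25.78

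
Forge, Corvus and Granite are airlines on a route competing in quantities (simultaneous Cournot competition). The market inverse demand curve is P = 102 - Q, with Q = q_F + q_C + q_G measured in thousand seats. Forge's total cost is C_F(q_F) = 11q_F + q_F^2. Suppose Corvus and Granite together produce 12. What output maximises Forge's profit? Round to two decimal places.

With rivals' combined output fixed at 12, Forge's profit is π_F = (102 - 12 - q_F)q_F - (11q_F + q_F²) = (90 - q_F)q_F - (11q_F + q_F²).
∂π_F/∂q_F = 79 - 4q_F = 0, so q_F = 79/4.

19.75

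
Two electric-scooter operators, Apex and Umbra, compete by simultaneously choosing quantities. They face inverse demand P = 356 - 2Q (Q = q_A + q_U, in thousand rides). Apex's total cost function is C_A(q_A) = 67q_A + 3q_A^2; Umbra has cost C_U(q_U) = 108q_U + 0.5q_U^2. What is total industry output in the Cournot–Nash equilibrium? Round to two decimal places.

61.98

Apex's profit: π_A = (356 - 2Q)q_A - (67q_A + 3q_A²). Setting ∂π_A/∂q_A = 0: 289 - 10q_A - 2(q_U) = 0.
Umbra's profit: π_U = (356 - 2Q)q_U - (108q_U + (1/2)q_U²). Setting ∂π_U/∂q_U = 0: 248 - 5q_U - 2(q_A) = 0.
So q_A = (289 - 2q_U)/10 and q_U = (248 - 2q_A)/5.
Solving the pair: q_A = 949/46, q_U = 951/23.
Total output Q = 949/46 + 951/23 = 61.9783.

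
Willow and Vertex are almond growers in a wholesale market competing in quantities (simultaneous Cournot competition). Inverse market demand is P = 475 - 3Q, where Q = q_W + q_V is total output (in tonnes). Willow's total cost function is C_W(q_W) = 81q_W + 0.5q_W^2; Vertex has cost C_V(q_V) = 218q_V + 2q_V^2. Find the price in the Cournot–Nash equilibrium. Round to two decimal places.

Willow's profit: π_W = (475 - 3Q)q_W - (81q_W + (1/2)q_W²). Setting ∂π_W/∂q_W = 0: 394 - 7q_W - 3(q_V) = 0.
Vertex's profit: π_V = (475 - 3Q)q_V - (218q_V + 2q_V²). Setting ∂π_V/∂q_V = 0: 257 - 10q_V - 3(q_W) = 0.
Best responses: q_W = (394 - 3q_V)/7, q_V = (257 - 3q_W)/10.
Substituting one into the other gives q_W = 51.9508 and q_V = 617/61.
Total output Q = 62.0656, so price P = 475 - 3·62.0656 = 288.8033.

288.80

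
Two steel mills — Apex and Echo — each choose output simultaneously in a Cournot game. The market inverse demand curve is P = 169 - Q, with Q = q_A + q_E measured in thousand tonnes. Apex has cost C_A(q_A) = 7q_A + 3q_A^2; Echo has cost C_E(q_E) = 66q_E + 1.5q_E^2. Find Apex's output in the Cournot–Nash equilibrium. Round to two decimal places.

18.13

Apex's profit: π_A = (169 - Q)q_A - (7q_A + 3q_A²). Setting ∂π_A/∂q_A = 0: 162 - 8q_A - (q_E) = 0.
Echo's profit: π_E = (169 - Q)q_E - (66q_E + (3/2)q_E²). Setting ∂π_E/∂q_E = 0: 103 - 5q_E - (q_A) = 0.
Best responses: q_A = (162 - q_E)/8, q_E = (103 - q_A)/5.
Solving the pair: q_A = 707/39, q_E = 662/39.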